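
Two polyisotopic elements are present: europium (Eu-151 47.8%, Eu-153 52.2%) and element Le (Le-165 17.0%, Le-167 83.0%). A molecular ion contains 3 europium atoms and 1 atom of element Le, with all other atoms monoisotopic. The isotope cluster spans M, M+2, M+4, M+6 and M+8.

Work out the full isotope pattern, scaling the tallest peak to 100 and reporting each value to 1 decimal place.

Europium pattern (n=3): 0.10921535 : 0.35780594 : 0.39074206 : 0.14223665
Element Le pattern (n=1): 0.1700 : 0.8300
Convolve the two distributions (both contribute in 2-u steps):
  M: 0.10921535×0.1700 = 0.018567
  M+2: 0.10921535×0.8300 + 0.35780594×0.1700 = 0.151476
  M+4: 0.35780594×0.8300 + 0.39074206×0.1700 = 0.363405
  M+6: 0.39074206×0.8300 + 0.14223665×0.1700 = 0.348496
  M+8: 0.14223665×0.8300 = 0.118056
Scale to base peak (0.363405) = 100: 5.1 : 41.7 : 100.0 : 95.9 : 32.5

5.1 : 41.7 : 100.0 : 95.9 : 32.5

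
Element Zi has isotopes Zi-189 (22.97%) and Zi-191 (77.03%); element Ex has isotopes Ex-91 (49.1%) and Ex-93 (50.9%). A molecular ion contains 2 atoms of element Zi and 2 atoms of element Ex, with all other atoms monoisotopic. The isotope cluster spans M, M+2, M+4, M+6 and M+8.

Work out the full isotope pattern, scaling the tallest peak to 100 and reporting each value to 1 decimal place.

Element Zi pattern (n=2): 0.05276209 : 0.35387582 : 0.59336209
Element Ex pattern (n=2): 0.241081 : 0.499838 : 0.259081
Convolve the two distributions (both contribute in 2-u steps):
  M: 0.05276209×0.241081 = 0.012720
  M+2: 0.05276209×0.499838 + 0.35387582×0.241081 = 0.111685
  M+4: 0.05276209×0.259081 + 0.35387582×0.499838 + 0.59336209×0.241081 = 0.333599
  M+6: 0.35387582×0.259081 + 0.59336209×0.499838 = 0.388267
  M+8: 0.59336209×0.259081 = 0.153729
Scale to base peak (0.388267) = 100: 3.3 : 28.8 : 85.9 : 100.0 : 39.6

3.3 : 28.8 : 85.9 : 100.0 : 39.6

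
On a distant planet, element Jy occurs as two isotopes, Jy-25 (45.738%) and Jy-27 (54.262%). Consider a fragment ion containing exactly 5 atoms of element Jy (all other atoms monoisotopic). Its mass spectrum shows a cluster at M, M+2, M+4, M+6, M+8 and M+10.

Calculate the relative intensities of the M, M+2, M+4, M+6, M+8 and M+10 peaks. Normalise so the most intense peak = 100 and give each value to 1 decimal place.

Each Jy atom is independently Jy-25 (p = 0.45738) or Jy-27 (q = 0.54262); the cluster is the binomial expansion (p + q)^5.
P(M) = 0.45738^5 = 0.020016
P(M+2) = 5 × 0.45738^4 × 0.54262^1 = 0.118734
P(M+4) = 10 × 0.45738^3 × 0.54262^2 = 0.281724
P(M+6) = 10 × 0.45738^2 × 0.54262^3 = 0.334227
P(M+8) = 5 × 0.45738^1 × 0.54262^4 = 0.198258
P(M+10) = 0.54262^5 = 0.047041
The M+6 peak is largest (0.334227); scaling to 100 gives 6.0 : 35.5 : 84.3 : 100.0 : 59.3 : 14.1.

6.0 : 35.5 : 84.3 : 100.0 : 59.3 : 14.1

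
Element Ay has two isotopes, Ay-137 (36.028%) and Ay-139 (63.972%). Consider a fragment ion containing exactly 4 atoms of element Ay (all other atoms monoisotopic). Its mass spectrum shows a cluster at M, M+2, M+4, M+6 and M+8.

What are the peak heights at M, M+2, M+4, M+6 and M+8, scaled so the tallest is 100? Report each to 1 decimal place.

Expanding (0.36028 + 0.63972)^4:
P(M) = 0.36028^4 = 0.016848
P(M+2) = 4 × 0.36028^3 × 0.63972^1 = 0.119666
P(M+4) = 6 × 0.36028^2 × 0.63972^2 = 0.318722
P(M+6) = 4 × 0.36028^1 × 0.63972^3 = 0.377285
P(M+8) = 0.63972^4 = 0.167479
The M+6 peak is largest (0.377285); scaling to 100 gives 4.5 : 31.7 : 84.5 : 100.0 : 44.4.

4.5 : 31.7 : 84.5 : 100.0 : 44.4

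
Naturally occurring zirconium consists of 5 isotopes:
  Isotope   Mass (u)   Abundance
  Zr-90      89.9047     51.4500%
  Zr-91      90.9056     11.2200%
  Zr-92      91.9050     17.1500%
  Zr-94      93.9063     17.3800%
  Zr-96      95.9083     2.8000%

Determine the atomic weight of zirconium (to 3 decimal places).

Ar = Σ fᵢ·mᵢ = 0.514500 × 89.9047 + 0.112200 × 90.9056 + 0.171500 × 91.9050 + 0.173800 × 93.9063 + 0.028000 × 95.9083
= 46.25597 + 10.19961 + 15.76171 + 16.32091 + 2.68543 = 91.22363 u

91.224 u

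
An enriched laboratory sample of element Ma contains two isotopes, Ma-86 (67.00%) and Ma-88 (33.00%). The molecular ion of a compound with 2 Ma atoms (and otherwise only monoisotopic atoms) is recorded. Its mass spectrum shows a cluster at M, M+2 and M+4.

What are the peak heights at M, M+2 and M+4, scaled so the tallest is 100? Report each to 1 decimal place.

100.0 : 98.5 : 24.3

Expanding (0.6700 + 0.3300)^2:
P(M) = 0.6700^2 = 0.448900
P(M+2) = 2 × 0.6700^1 × 0.3300^1 = 0.442200
P(M+4) = 0.3300^2 = 0.108900
The M peak is largest (0.448900); scaling to 100 gives 100.0 : 98.5 : 24.3.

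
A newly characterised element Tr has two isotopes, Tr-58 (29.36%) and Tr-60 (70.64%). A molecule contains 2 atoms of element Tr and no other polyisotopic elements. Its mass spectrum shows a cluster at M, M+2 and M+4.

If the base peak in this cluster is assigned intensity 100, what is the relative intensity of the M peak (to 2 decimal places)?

(0.2936 + 0.7064)^2 gives M 0.0862, M+2 0.4148, M+4 0.4990; the largest is M+4.
P(M+4) = C(2,2) × 0.2936^0 × 0.7064^2 = 1 × 1.0000 × 0.49900096 = 0.499001 (base)
P(M) = C(2,0) × 0.2936^2 × 0.7064^0 = 1 × 0.08620096 × 1.0000 = 0.086201
Relative intensity = 0.086201 / 0.499001 × 100 = 17.27

17.27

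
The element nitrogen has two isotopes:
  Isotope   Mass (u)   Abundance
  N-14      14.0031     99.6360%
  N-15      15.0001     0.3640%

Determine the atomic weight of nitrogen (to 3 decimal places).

Average mass = Σ (abundance × isotope mass) = 0.996360 × 14.0031 + 0.003640 × 15.0001
= 13.95213 + 0.05460 = 14.00673 u

14.007 u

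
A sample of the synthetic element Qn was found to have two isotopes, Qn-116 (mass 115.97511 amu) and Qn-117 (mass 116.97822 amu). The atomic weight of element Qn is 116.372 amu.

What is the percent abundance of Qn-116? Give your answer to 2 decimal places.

60.43%

Let x be the fractional abundance of Qn-116; then Qn-117 has abundance 1 − x.
115.97511·x + 116.97822·(1 − x) = 116.372
(115.97511 − 116.97822)·x = 116.372 − 116.97822
x = -0.60622 / -1.00311 = 0.60434 → 60.43% Qn-116, 39.57% Qn-117.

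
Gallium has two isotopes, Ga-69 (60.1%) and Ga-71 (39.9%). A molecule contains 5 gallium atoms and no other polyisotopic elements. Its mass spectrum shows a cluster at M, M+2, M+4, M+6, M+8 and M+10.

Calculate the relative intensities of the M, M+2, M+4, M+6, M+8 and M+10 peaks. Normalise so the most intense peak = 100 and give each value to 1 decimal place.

The 5 Ga atoms are independent, so intensities follow the terms of (0.601 + 0.399)^5.
P(M) = 0.601^5 = 0.078410
P(M+2) = 5 × 0.601^4 × 0.399^1 = 0.260280
P(M+4) = 10 × 0.601^3 × 0.399^2 = 0.345596
P(M+6) = 10 × 0.601^2 × 0.399^3 = 0.229439
P(M+8) = 5 × 0.601^1 × 0.399^4 = 0.076162
P(M+10) = 0.399^5 = 0.010113
The M+4 peak is largest (0.345596); scaling to 100 gives 22.7 : 75.3 : 100.0 : 66.4 : 22.0 : 2.9.

22.7 : 75.3 : 100.0 : 66.4 : 22.0 : 2.9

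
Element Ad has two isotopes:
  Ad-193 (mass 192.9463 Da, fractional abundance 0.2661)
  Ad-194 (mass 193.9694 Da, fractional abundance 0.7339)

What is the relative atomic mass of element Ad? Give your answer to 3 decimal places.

193.697 Da

Average mass = Σ (abundance × isotope mass) = 0.2661 × 192.9463 + 0.7339 × 193.9694
= 51.34301 + 142.35414 = 193.69715 Da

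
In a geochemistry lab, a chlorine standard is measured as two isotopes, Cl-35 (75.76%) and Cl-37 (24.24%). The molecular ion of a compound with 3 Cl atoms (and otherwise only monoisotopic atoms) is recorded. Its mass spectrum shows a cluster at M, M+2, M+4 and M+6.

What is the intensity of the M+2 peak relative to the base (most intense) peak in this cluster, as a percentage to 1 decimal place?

96.0%

Term probabilities: M 0.4348, M+2 0.4174, M+4 0.1335, M+6 0.0142. Base peak = M.
P(M) = C(3,0) × 0.7576^3 × 0.2424^0 = 1 × 0.4348304 × 1.0000 = 0.434830 (base)
P(M+2) = C(3,1) × 0.7576^2 × 0.2424^1 = 3 × 0.57395776 × 0.2424 = 0.417382
Relative intensity = 0.417382 / 0.434830 × 100 = 96.0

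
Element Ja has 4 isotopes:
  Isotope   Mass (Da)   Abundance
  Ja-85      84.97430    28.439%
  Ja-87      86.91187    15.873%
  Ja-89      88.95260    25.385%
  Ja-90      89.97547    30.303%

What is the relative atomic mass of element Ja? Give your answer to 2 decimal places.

Ar = Σ fᵢ·mᵢ = 0.28439 × 84.97430 + 0.15873 × 86.91187 + 0.25385 × 88.95260 + 0.30303 × 89.97547
= 24.165841 + 13.795521 + 22.580618 + 27.265267 = 87.807247 Da

87.81 Da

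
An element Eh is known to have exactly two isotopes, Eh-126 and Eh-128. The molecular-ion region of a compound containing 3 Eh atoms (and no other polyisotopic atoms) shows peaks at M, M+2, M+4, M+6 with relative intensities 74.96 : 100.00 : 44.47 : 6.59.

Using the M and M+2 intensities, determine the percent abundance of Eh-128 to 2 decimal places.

30.78%

If p is the fraction of Eh that is Eh-126, then I(M+2)/I(M) = [C(3,1)·p^2·(1−p)] / p^3 = 3·(1−p)/p = 100.00/74.96 = 1.3340
(1−p)/p = 1.3340/3 = 0.4447  ⇒  p = 1/(1 + 0.4447) = 0.6922
Eh-126: 69.22%, Eh-128: 30.78%.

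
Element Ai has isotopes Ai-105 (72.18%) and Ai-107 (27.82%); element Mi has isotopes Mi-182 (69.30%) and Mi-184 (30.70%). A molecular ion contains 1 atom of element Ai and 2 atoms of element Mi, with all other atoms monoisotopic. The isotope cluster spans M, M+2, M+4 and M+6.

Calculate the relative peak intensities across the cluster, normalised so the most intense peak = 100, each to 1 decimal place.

78.7 : 100.0 : 42.3 : 5.9

Element Ai pattern (n=1): 0.7218 : 0.2782
Element Mi pattern (n=2): 0.480249 : 0.425502 : 0.094249
Convolve the two distributions (both contribute in 2-u steps):
  M: 0.7218×0.480249 = 0.346644
  M+2: 0.7218×0.425502 + 0.2782×0.480249 = 0.440733
  M+4: 0.7218×0.094249 + 0.2782×0.425502 = 0.186404
  M+6: 0.2782×0.094249 = 0.026220
Scale to base peak (0.440733) = 100: 78.7 : 100.0 : 42.3 : 5.9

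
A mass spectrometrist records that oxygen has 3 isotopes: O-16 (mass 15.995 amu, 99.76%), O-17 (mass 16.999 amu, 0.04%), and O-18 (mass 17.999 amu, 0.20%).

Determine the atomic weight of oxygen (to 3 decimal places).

Average mass = Σ (abundance × isotope mass) = 0.9976 × 15.995 + 0.0004 × 16.999 + 0.0020 × 17.999
= 15.9566 + 0.0068 + 0.0360 = 15.9994 amu

15.999 amu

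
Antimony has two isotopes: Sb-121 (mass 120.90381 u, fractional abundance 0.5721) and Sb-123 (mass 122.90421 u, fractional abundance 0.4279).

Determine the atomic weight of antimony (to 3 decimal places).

Weight each isotope mass by its fractional abundance: 0.5721 × 120.90381 + 0.4279 × 122.90421
= 69.169070 + 52.590711 = 121.759781 u

121.760 u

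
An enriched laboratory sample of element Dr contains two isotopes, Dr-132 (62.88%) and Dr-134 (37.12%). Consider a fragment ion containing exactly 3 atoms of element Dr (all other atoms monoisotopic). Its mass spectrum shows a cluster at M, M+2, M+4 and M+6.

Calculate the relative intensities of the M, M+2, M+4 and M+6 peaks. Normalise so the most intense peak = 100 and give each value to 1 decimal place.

56.5 : 100.0 : 59.0 : 11.6

Expanding (0.6288 + 0.3712)^3:
P(M) = 0.6288^3 = 0.248621
P(M+2) = 3 × 0.6288^2 × 0.3712^1 = 0.440306
P(M+4) = 3 × 0.6288^1 × 0.3712^2 = 0.259926
P(M+6) = 0.3712^3 = 0.051147
The M+2 peak is largest (0.440306); scaling to 100 gives 56.5 : 100.0 : 59.0 : 11.6.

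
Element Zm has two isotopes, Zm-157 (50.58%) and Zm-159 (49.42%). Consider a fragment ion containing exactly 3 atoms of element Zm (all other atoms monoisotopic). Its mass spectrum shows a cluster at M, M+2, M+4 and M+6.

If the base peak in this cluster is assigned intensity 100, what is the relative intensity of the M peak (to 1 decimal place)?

Binomial terms of (0.5058 + 0.4942)^3: M 0.1294, M+2 0.3793, M+4 0.3706, M+6 0.1207 → M+2 is the base peak.
P(M+2) = C(3,1) × 0.5058^2 × 0.4942^1 = 3 × 0.25583364 × 0.4942 = 0.379299 (base)
P(M) = C(3,0) × 0.5058^3 × 0.4942^0 = 1 × 0.12940066 × 1.0000 = 0.129401
Relative intensity = 0.129401 / 0.379299 × 100 = 34.1

34.1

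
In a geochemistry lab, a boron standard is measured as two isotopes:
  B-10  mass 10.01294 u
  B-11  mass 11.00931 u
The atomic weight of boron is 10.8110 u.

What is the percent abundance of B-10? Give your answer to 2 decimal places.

Let x be the fractional abundance of B-10; then B-11 has abundance 1 − x.
10.01294·x + 11.00931·(1 − x) = 10.8110
(10.01294 − 11.00931)·x = 10.8110 − 11.00931
x = -0.19831 / -0.99637 = 0.19903 → 19.90% B-10, 80.10% B-11.

19.90%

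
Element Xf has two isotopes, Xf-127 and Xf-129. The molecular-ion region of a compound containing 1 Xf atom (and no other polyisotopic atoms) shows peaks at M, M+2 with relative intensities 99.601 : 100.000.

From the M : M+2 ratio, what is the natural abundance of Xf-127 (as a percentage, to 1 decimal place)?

If p is the fraction of Xf that is Xf-127, then I(M+2)/I(M) = [C(1,1)·p^0·(1−p)] / p^1 = 1·(1−p)/p = 100.000/99.601 = 1.0040
(1−p)/p = 1.0040/1 = 1.0040  ⇒  p = 1/(1 + 1.0040) = 0.4990
Xf-127: 49.9%, Xf-129: 50.1%.

49.9%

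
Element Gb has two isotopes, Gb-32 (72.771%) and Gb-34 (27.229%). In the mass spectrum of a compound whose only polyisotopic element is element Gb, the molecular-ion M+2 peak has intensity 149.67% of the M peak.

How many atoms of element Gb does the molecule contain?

With n Gb atoms, P(M+2)/P(M) = C(n,1)·p^(n−1)q / p^n = n·q/p = n · 0.27229/0.72771.
n = 1.4967 × 0.72771/0.27229 = 4.00 ≈ 4

4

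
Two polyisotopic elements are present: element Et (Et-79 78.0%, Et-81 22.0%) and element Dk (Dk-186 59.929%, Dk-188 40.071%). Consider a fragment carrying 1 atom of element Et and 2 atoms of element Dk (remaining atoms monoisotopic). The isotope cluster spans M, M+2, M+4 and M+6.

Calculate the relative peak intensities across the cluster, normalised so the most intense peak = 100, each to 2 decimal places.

61.75 : 100.00 : 50.90 : 7.79

Element Et pattern (n=1): 0.7800 : 0.2200
Element Dk pattern (n=2): 0.3591485 : 0.48028299 : 0.1605685
Convolve the two distributions (both contribute in 2-u steps):
  M: 0.7800×0.3591485 = 0.280136
  M+2: 0.7800×0.48028299 + 0.2200×0.3591485 = 0.453633
  M+4: 0.7800×0.1605685 + 0.2200×0.48028299 = 0.230906
  M+6: 0.2200×0.1605685 = 0.035325
Scale to base peak (0.453633) = 100: 61.75 : 100.00 : 50.90 : 7.79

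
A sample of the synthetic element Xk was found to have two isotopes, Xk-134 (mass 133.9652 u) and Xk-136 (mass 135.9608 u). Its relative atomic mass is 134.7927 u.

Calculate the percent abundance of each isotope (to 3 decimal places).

Writing the weighted mean with unknown fraction x of Xk-134:
133.9652·x + 135.9608·(1 − x) = 134.7927
(133.9652 − 135.9608)·x = 134.7927 − 135.9608
x = -1.1681 / -1.9956 = 0.58534 → 58.534% Xk-134, 41.466% Xk-136.

Xk-134: 58.534%, Xk-136: 41.466%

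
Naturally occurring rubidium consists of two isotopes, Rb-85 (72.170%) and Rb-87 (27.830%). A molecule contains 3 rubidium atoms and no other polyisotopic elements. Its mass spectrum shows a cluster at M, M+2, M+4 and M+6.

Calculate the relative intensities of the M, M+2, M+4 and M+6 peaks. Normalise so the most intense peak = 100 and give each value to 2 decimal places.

86.44 : 100.00 : 38.56 : 4.96

The 3 Rb atoms are independent, so intensities follow the terms of (0.72170 + 0.27830)^3.
P(M) = 0.72170^3 = 0.375898
P(M+2) = 3 × 0.72170^2 × 0.27830^1 = 0.434858
P(M+4) = 3 × 0.72170^1 × 0.27830^2 = 0.167689
P(M+6) = 0.27830^3 = 0.021555
The M+2 peak is largest (0.434858); scaling to 100 gives 86.44 : 100.00 : 38.56 : 4.96.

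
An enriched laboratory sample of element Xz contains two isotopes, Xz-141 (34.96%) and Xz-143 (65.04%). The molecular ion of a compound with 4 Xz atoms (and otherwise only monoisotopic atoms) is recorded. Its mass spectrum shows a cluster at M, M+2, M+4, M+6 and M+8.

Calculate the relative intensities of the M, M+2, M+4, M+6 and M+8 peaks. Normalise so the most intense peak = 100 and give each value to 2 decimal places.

Each Xz atom is independently Xz-141 (p = 0.3496) or Xz-143 (q = 0.6504); the cluster is the binomial expansion (p + q)^4.
P(M) = 0.3496^4 = 0.014938
P(M+2) = 4 × 0.3496^3 × 0.6504^1 = 0.111162
P(M+4) = 6 × 0.3496^2 × 0.6504^2 = 0.310210
P(M+6) = 4 × 0.3496^1 × 0.6504^3 = 0.384745
P(M+8) = 0.6504^4 = 0.178946
The M+6 peak is largest (0.384745); scaling to 100 gives 3.88 : 28.89 : 80.63 : 100.00 : 46.51.

3.88 : 28.89 : 80.63 : 100.00 : 46.51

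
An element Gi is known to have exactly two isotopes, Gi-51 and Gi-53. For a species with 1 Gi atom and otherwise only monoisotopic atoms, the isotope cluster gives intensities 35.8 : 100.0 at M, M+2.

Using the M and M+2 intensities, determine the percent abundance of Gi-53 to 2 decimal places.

Write p for the Gi-51 fraction. I(M+2)/I(M) = [C(1,1)·p^0·(1−p)] / p^1 = 1·(1−p)/p = 100.0/35.8 = 2.7933
(1−p)/p = 2.7933/1 = 2.7933  ⇒  p = 1/(1 + 2.7933) = 0.2636
Gi-51: 26.36%, Gi-53: 73.64%.

73.64%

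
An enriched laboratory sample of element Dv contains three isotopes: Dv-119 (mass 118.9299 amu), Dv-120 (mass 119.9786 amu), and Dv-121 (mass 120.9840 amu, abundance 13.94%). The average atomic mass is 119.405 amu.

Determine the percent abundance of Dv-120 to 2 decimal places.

Let x and y be the fractions of Dv-119 and Dv-120. Then x + y = 1 − 0.1394 = 0.8606 and 118.9299x + 119.9786y = 119.405 − 0.1394×120.9840 = 102.5398304.
Substituting: 118.9299x + 119.9786(0.8606 − x) = 102.5398304
(118.9299 − 119.9786)x = -0.71375276  ⇒  x = 0.68061, y = 0.17999
Dv-119: 68.06%, Dv-120: 18.00%.

18.00%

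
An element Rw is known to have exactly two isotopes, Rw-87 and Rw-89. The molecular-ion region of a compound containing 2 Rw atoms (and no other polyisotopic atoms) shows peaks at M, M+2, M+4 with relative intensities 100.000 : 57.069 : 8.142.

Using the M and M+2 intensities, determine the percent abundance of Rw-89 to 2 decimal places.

22.20%

Let p = fractional abundance of Rw-87. I(M+2)/I(M) = [C(2,1)·p^1·(1−p)] / p^2 = 2·(1−p)/p = 57.069/100.000 = 0.5707
(1−p)/p = 0.5707/2 = 0.2853  ⇒  p = 1/(1 + 0.2853) = 0.7780
Rw-87: 77.80%, Rw-89: 22.20%.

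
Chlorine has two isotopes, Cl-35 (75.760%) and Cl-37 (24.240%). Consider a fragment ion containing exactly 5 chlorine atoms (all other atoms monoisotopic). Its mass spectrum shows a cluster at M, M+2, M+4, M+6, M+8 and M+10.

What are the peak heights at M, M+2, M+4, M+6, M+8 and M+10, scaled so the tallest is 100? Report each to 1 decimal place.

62.5 : 100.0 : 64.0 : 20.5 : 3.3 : 0.2

Each Cl atom is independently Cl-35 (p = 0.75760) or Cl-37 (q = 0.24240); the cluster is the binomial expansion (p + q)^5.
P(M) = 0.75760^5 = 0.249574
P(M+2) = 5 × 0.75760^4 × 0.24240^1 = 0.399266
P(M+4) = 10 × 0.75760^3 × 0.24240^2 = 0.255497
P(M+6) = 10 × 0.75760^2 × 0.24240^3 = 0.081748
P(M+8) = 5 × 0.75760^1 × 0.24240^4 = 0.013078
P(M+10) = 0.24240^5 = 0.000837
The M+2 peak is largest (0.399266); scaling to 100 gives 62.5 : 100.0 : 64.0 : 20.5 : 3.3 : 0.2.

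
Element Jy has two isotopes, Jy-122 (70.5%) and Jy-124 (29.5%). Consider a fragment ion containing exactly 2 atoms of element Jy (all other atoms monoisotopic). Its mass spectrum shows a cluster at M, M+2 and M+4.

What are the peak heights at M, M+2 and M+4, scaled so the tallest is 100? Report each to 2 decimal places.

Expanding (0.705 + 0.295)^2:
P(M) = 0.705^2 = 0.497025
P(M+2) = 2 × 0.705^1 × 0.295^1 = 0.415950
P(M+4) = 0.295^2 = 0.087025
The M peak is largest (0.497025); scaling to 100 gives 100.00 : 83.69 : 17.51.

100.00 : 83.69 : 17.51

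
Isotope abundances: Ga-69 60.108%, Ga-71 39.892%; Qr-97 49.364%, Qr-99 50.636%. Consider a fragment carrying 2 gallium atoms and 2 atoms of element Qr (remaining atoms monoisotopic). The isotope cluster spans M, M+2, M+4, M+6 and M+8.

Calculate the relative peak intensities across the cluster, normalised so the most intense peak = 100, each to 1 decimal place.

Gallium pattern (n=2): 0.36129717 : 0.47956567 : 0.15913717
Element Qr pattern (n=2): 0.24368045 : 0.4999191 : 0.25640045
Convolve the two distributions (both contribute in 2-u steps):
  M: 0.36129717×0.24368045 = 0.088041
  M+2: 0.36129717×0.4999191 + 0.47956567×0.24368045 = 0.297480
  M+4: 0.36129717×0.25640045 + 0.47956567×0.4999191 + 0.15913717×0.24368045 = 0.371159
  M+6: 0.47956567×0.25640045 + 0.15913717×0.4999191 = 0.202517
  M+8: 0.15913717×0.25640045 = 0.040803
Scale to base peak (0.371159) = 100: 23.7 : 80.1 : 100.0 : 54.6 : 11.0

23.7 : 80.1 : 100.0 : 54.6 : 11.0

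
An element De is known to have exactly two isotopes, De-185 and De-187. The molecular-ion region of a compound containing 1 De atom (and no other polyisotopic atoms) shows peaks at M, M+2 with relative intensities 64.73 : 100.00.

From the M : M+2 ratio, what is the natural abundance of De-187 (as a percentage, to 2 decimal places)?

Write p for the De-185 fraction. I(M+2)/I(M) = [C(1,1)·p^0·(1−p)] / p^1 = 1·(1−p)/p = 100.00/64.73 = 1.5449
(1−p)/p = 1.5449/1 = 1.5449  ⇒  p = 1/(1 + 1.5449) = 0.3929
De-185: 39.29%, De-187: 60.71%.

60.71%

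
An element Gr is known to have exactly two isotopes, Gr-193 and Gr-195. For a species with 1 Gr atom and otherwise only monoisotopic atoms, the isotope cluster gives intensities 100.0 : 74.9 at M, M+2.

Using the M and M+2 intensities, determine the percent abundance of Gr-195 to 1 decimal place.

If p is the fraction of Gr that is Gr-193, then I(M+2)/I(M) = [C(1,1)·p^0·(1−p)] / p^1 = 1·(1−p)/p = 74.9/100.0 = 0.7490
(1−p)/p = 0.7490/1 = 0.7490  ⇒  p = 1/(1 + 0.7490) = 0.5718
Gr-193: 57.2%, Gr-195: 42.8%.

42.8%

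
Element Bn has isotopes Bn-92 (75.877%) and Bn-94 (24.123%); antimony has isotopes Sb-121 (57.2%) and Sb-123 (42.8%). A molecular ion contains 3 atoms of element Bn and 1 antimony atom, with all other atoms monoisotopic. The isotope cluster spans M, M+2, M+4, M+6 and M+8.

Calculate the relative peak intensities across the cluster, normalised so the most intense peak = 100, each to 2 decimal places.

Element Bn pattern (n=3): 0.4368481 : 0.41665143 : 0.13246283 : 0.01403764
Antimony pattern (n=1): 0.5720 : 0.4280
Convolve the two distributions (both contribute in 2-u steps):
  M: 0.4368481×0.5720 = 0.249877
  M+2: 0.4368481×0.4280 + 0.41665143×0.5720 = 0.425296
  M+4: 0.41665143×0.4280 + 0.13246283×0.5720 = 0.254096
  M+6: 0.13246283×0.4280 + 0.01403764×0.5720 = 0.064724
  M+8: 0.01403764×0.4280 = 0.006008
Scale to base peak (0.425296) = 100: 58.75 : 100.00 : 59.75 : 15.22 : 1.41

58.75 : 100.00 : 59.75 : 15.22 : 1.41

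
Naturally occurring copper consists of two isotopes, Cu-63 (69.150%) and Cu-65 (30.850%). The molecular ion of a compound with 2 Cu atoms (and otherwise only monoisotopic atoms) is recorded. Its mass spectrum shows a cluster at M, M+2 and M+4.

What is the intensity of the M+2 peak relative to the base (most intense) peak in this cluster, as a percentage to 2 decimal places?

(0.69150 + 0.30850)^2 gives M 0.4782, M+2 0.4267, M+4 0.0952; the largest is M.
P(M) = C(2,0) × 0.69150^2 × 0.30850^0 = 1 × 0.47817225 × 1.0000 = 0.478172 (base)
P(M+2) = C(2,1) × 0.69150^1 × 0.30850^1 = 2 × 0.6915 × 0.3085 = 0.426656
Relative intensity = 0.426656 / 0.478172 × 100 = 89.23

89.23%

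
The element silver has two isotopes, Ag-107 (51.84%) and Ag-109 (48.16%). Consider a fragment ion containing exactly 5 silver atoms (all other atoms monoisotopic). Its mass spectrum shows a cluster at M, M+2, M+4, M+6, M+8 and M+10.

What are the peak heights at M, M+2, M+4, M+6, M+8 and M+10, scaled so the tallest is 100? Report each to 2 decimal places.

11.59 : 53.82 : 100.00 : 92.90 : 43.15 : 8.02

Expanding (0.5184 + 0.4816)^5:
P(M) = 0.5184^5 = 0.037439
P(M+2) = 5 × 0.5184^4 × 0.4816^1 = 0.173907
P(M+4) = 10 × 0.5184^3 × 0.4816^2 = 0.323123
P(M+6) = 10 × 0.5184^2 × 0.4816^3 = 0.300185
P(M+8) = 5 × 0.5184^1 × 0.4816^4 = 0.139438
P(M+10) = 0.4816^5 = 0.025908
The M+4 peak is largest (0.323123); scaling to 100 gives 11.59 : 53.82 : 100.00 : 92.90 : 43.15 : 8.02.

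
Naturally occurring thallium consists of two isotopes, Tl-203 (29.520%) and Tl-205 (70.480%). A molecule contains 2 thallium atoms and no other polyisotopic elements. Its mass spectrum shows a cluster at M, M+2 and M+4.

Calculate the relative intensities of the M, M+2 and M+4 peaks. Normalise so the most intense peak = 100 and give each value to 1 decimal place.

The 2 Tl atoms are independent, so intensities follow the terms of (0.29520 + 0.70480)^2.
P(M) = 0.29520^2 = 0.087143
P(M+2) = 2 × 0.29520^1 × 0.70480^1 = 0.416114
P(M+4) = 0.70480^2 = 0.496743
The M+4 peak is largest (0.496743); scaling to 100 gives 17.5 : 83.8 : 100.0.

17.5 : 83.8 : 100.0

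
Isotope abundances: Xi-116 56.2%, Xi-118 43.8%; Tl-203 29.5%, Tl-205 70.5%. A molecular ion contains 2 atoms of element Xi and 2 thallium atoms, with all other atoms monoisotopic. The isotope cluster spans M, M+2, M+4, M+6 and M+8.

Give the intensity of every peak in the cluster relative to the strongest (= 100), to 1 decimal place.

Element Xi pattern (n=2): 0.315844 : 0.492312 : 0.191844
Thallium pattern (n=2): 0.087025 : 0.41595 : 0.497025
Convolve the two distributions (both contribute in 2-u steps):
  M: 0.315844×0.087025 = 0.027486
  M+2: 0.315844×0.41595 + 0.492312×0.087025 = 0.174219
  M+4: 0.315844×0.497025 + 0.492312×0.41595 + 0.191844×0.087025 = 0.378455
  M+6: 0.492312×0.497025 + 0.191844×0.41595 = 0.324489
  M+8: 0.191844×0.497025 = 0.095351
Scale to base peak (0.378455) = 100: 7.3 : 46.0 : 100.0 : 85.7 : 25.2

7.3 : 46.0 : 100.0 : 85.7 : 25.2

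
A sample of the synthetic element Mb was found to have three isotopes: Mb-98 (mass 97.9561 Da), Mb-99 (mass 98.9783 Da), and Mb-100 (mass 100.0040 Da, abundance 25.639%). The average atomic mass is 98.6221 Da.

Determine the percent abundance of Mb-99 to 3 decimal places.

Let x and y be the fractions of Mb-98 and Mb-99. Then x + y = 1 − 0.25639 = 0.74361 and 97.9561x + 98.9783y = 98.6221 − 0.25639×100.0040 = 72.98207444.
Substituting: 97.9561x + 98.9783(0.74361 − x) = 72.98207444
(97.9561 − 98.9783)x = -0.619179223  ⇒  x = 0.60573, y = 0.13788
Mb-98: 60.573%, Mb-99: 13.788%.

13.788%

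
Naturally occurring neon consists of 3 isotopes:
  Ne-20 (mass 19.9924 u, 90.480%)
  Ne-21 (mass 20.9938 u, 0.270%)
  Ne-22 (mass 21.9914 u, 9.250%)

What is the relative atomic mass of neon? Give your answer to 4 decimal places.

The abundance-weighted mean is 0.90480 × 19.9924 + 0.00270 × 20.9938 + 0.09250 × 21.9914
= 18.08912 + 0.05668 + 2.03420 = 20.18000 u

20.1800 u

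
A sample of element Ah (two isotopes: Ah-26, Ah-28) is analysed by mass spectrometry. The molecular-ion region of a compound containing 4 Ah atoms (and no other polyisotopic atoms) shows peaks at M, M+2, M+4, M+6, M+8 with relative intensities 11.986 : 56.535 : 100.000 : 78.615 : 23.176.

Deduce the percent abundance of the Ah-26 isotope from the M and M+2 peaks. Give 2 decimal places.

45.89%

Let p = fractional abundance of Ah-26. I(M+2)/I(M) = [C(4,1)·p^3·(1−p)] / p^4 = 4·(1−p)/p = 56.535/11.986 = 4.7168
(1−p)/p = 4.7168/4 = 1.1792  ⇒  p = 1/(1 + 1.1792) = 0.4589
Ah-26: 45.89%, Ah-28: 54.11%.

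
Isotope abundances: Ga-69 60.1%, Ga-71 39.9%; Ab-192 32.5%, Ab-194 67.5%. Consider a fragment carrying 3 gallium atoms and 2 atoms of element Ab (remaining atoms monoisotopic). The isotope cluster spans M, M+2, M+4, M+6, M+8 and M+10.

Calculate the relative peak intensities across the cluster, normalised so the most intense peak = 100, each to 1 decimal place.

Gallium pattern (n=3): 0.2170818 : 0.4323576 : 0.2870394 : 0.0635212
Element Ab pattern (n=2): 0.105625 : 0.43875 : 0.455625
Convolve the two distributions (both contribute in 2-u steps):
  M: 0.2170818×0.105625 = 0.022929
  M+2: 0.2170818×0.43875 + 0.4323576×0.105625 = 0.140912
  M+4: 0.2170818×0.455625 + 0.4323576×0.43875 + 0.2870394×0.105625 = 0.318923
  M+6: 0.4323576×0.455625 + 0.2870394×0.43875 + 0.0635212×0.105625 = 0.329641
  M+8: 0.2870394×0.455625 + 0.0635212×0.43875 = 0.158652
  M+10: 0.0635212×0.455625 = 0.028942
Scale to base peak (0.329641) = 100: 7.0 : 42.7 : 96.7 : 100.0 : 48.1 : 8.8

7.0 : 42.7 : 96.7 : 100.0 : 48.1 : 8.8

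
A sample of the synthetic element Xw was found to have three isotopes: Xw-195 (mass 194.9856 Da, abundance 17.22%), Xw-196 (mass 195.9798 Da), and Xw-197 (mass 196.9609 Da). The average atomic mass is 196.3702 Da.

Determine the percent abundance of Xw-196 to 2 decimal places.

25.54%

The remaining 82.78% is split between Xw-196 (fraction x) and Xw-197 (fraction 0.8278 − x).
Substituting: 195.9798x + 196.9609(0.8278 − x) = 162.79367968
(195.9798 − 196.9609)x = -0.25055334  ⇒  x = 0.25538, y = 0.57242
Xw-196: 25.54%, Xw-197: 57.24%.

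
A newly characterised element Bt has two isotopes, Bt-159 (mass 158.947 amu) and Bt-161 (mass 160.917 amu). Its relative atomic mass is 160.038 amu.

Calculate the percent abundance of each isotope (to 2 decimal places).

With x = fraction of Bt-159 (so Bt-161 is 1 − x):
158.947·x + 160.917·(1 − x) = 160.038
(158.947 − 160.917)·x = 160.038 − 160.917
x = -0.879 / -1.970 = 0.44619 → 44.62% Bt-159, 55.38% Bt-161.

Bt-159: 44.62%, Bt-161: 55.38%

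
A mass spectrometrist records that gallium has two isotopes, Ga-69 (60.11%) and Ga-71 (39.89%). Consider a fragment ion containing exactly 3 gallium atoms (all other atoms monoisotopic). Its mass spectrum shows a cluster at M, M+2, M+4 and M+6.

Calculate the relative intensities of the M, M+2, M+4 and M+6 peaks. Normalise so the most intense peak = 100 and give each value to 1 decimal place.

Each Ga atom is independently Ga-69 (p = 0.6011) or Ga-71 (q = 0.3989); the cluster is the binomial expansion (p + q)^3.
P(M) = 0.6011^3 = 0.217190
P(M+2) = 3 × 0.6011^2 × 0.3989^1 = 0.432393
P(M+4) = 3 × 0.6011^1 × 0.3989^2 = 0.286943
P(M+6) = 0.3989^3 = 0.063473
The M+2 peak is largest (0.432393); scaling to 100 gives 50.2 : 100.0 : 66.4 : 14.7.

50.2 : 100.0 : 66.4 : 14.7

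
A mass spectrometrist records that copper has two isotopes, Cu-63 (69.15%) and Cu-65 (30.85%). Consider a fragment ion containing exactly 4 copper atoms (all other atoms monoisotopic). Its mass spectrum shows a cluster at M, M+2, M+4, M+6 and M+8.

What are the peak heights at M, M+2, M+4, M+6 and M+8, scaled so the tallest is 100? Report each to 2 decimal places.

56.04 : 100.00 : 66.92 : 19.90 : 2.22

Each Cu atom is independently Cu-63 (p = 0.6915) or Cu-65 (q = 0.3085); the cluster is the binomial expansion (p + q)^4.
P(M) = 0.6915^4 = 0.228649
P(M+2) = 4 × 0.6915^3 × 0.3085^1 = 0.408030
P(M+4) = 6 × 0.6915^2 × 0.3085^2 = 0.273052
P(M+6) = 4 × 0.6915^1 × 0.3085^3 = 0.081212
P(M+8) = 0.3085^4 = 0.009058
The M+2 peak is largest (0.408030); scaling to 100 gives 56.04 : 100.00 : 66.92 : 19.90 : 2.22.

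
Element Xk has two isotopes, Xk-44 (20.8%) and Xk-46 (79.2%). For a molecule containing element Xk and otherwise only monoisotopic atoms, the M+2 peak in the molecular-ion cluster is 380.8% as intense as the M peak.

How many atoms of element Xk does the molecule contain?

With n Xk atoms, P(M+2)/P(M) = C(n,1)·p^(n−1)q / p^n = n·q/p = n · 0.792/0.208.
n = 3.808 × 0.208/0.792 = 1.00 ≈ 1

1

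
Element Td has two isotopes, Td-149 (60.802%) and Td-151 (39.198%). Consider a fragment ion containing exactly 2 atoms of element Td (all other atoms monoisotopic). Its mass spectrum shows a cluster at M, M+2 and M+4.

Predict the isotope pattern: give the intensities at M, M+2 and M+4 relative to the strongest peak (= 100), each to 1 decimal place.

77.6 : 100.0 : 32.2

Each Td atom is independently Td-149 (p = 0.60802) or Td-151 (q = 0.39198); the cluster is the binomial expansion (p + q)^2.
P(M) = 0.60802^2 = 0.369688
P(M+2) = 2 × 0.60802^1 × 0.39198^1 = 0.476663
P(M+4) = 0.39198^2 = 0.153648
The M+2 peak is largest (0.476663); scaling to 100 gives 77.6 : 100.0 : 32.2.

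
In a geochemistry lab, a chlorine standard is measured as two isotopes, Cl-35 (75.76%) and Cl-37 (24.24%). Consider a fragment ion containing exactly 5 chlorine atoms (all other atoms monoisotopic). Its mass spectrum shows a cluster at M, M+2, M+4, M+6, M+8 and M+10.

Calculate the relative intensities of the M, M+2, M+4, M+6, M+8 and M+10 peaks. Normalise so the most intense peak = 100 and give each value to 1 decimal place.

The 5 Cl atoms are independent, so intensities follow the terms of (0.7576 + 0.2424)^5.
P(M) = 0.7576^5 = 0.249574
P(M+2) = 5 × 0.7576^4 × 0.2424^1 = 0.399266
P(M+4) = 10 × 0.7576^3 × 0.2424^2 = 0.255497
P(M+6) = 10 × 0.7576^2 × 0.2424^3 = 0.081748
P(M+8) = 5 × 0.7576^1 × 0.2424^4 = 0.013078
P(M+10) = 0.2424^5 = 0.000837
The M+2 peak is largest (0.399266); scaling to 100 gives 62.5 : 100.0 : 64.0 : 20.5 : 3.3 : 0.2.

62.5 : 100.0 : 64.0 : 20.5 : 3.3 : 0.2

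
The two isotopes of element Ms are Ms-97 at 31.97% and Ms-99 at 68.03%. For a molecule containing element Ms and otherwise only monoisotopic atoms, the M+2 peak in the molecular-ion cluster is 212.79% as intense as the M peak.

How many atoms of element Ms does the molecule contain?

1

The M+2/M ratio from n Ms atoms is n · q/p = n · 0.6803/0.3197.
n = 2.1279 × 0.3197/0.6803 = 1.00 ≈ 1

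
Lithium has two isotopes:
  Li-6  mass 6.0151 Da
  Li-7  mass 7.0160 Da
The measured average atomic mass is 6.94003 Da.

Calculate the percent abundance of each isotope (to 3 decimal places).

Li-6: 7.590%, Li-7: 92.410%

With x = fraction of Li-6 (so Li-7 is 1 − x):
6.0151·x + 7.0160·(1 − x) = 6.94003
(6.0151 − 7.0160)·x = 6.94003 − 7.0160
x = -0.07597 / -1.0009 = 0.07590 → 7.590% Li-6, 92.410% Li-7.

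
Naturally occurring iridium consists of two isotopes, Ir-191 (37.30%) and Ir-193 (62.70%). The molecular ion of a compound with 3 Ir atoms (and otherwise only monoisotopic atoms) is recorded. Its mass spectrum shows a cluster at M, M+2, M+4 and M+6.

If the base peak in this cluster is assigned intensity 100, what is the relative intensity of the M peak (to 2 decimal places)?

11.80

(0.3730 + 0.6270)^3 gives M 0.0519, M+2 0.2617, M+4 0.4399, M+6 0.2465; the largest is M+4.
P(M+4) = C(3,2) × 0.3730^1 × 0.6270^2 = 3 × 0.3730 × 0.393129 = 0.439911 (base)
P(M) = C(3,0) × 0.3730^3 × 0.6270^0 = 1 × 0.05189512 × 1.0000 = 0.051895
Relative intensity = 0.051895 / 0.439911 × 100 = 11.80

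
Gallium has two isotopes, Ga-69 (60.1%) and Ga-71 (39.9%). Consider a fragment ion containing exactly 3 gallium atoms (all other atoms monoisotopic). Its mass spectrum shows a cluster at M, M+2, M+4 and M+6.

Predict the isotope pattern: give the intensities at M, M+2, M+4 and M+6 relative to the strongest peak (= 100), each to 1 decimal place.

Expanding (0.601 + 0.399)^3:
P(M) = 0.601^3 = 0.217082
P(M+2) = 3 × 0.601^2 × 0.399^1 = 0.432358
P(M+4) = 3 × 0.601^1 × 0.399^2 = 0.287039
P(M+6) = 0.399^3 = 0.063521
The M+2 peak is largest (0.432358); scaling to 100 gives 50.2 : 100.0 : 66.4 : 14.7.

50.2 : 100.0 : 66.4 : 14.7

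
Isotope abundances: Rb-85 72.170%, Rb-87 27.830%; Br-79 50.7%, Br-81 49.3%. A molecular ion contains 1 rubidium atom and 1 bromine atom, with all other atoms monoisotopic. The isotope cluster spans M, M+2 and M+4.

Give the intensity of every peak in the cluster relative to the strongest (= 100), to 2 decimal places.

Rubidium pattern (n=1): 0.7217 : 0.2783
Bromine pattern (n=1): 0.5070 : 0.4930
Convolve the two distributions (both contribute in 2-u steps):
  M: 0.7217×0.5070 = 0.365902
  M+2: 0.7217×0.4930 + 0.2783×0.5070 = 0.496896
  M+4: 0.2783×0.4930 = 0.137202
Scale to base peak (0.496896) = 100: 73.64 : 100.00 : 27.61

73.64 : 100.00 : 27.61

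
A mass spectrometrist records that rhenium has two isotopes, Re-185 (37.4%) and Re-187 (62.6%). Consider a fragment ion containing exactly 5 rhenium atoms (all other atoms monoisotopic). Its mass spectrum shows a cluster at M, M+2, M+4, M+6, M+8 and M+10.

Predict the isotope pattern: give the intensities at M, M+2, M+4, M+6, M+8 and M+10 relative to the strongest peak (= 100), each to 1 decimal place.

Each Re atom is independently Re-185 (p = 0.374) or Re-187 (q = 0.626); the cluster is the binomial expansion (p + q)^5.
P(M) = 0.374^5 = 0.007317
P(M+2) = 5 × 0.374^4 × 0.626^1 = 0.061239
P(M+4) = 10 × 0.374^3 × 0.626^2 = 0.205005
P(M+6) = 10 × 0.374^2 × 0.626^3 = 0.343136
P(M+8) = 5 × 0.374^1 × 0.626^4 = 0.287170
P(M+10) = 0.626^5 = 0.096133
The M+6 peak is largest (0.343136); scaling to 100 gives 2.1 : 17.8 : 59.7 : 100.0 : 83.7 : 28.0.

2.1 : 17.8 : 59.7 : 100.0 : 83.7 : 28.0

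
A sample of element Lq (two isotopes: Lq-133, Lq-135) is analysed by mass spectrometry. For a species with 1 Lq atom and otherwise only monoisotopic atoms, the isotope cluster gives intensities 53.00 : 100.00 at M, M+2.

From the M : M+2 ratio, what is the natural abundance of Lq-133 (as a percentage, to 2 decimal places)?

34.64%

Let p = fractional abundance of Lq-133. I(M+2)/I(M) = [C(1,1)·p^0·(1−p)] / p^1 = 1·(1−p)/p = 100.00/53.00 = 1.8868
(1−p)/p = 1.8868/1 = 1.8868  ⇒  p = 1/(1 + 1.8868) = 0.3464
Lq-133: 34.64%, Lq-135: 65.36%.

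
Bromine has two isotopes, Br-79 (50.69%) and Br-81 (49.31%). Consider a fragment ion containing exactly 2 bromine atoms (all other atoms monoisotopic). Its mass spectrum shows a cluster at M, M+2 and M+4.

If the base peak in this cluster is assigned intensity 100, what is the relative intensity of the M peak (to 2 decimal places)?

51.40

Term probabilities: M 0.2569, M+2 0.4999, M+4 0.2431. Base peak = M+2.
P(M+2) = C(2,1) × 0.5069^1 × 0.4931^1 = 2 × 0.5069 × 0.4931 = 0.499905 (base)
P(M) = C(2,0) × 0.5069^2 × 0.4931^0 = 1 × 0.25694761 × 1.0000 = 0.256948
Relative intensity = 0.256948 / 0.499905 × 100 = 51.40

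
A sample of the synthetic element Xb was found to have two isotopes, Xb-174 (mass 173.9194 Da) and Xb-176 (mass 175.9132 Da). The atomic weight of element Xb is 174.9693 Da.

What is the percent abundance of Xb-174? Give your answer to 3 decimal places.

47.342%

With x = fraction of Xb-174 (so Xb-176 is 1 − x):
173.9194·x + 175.9132·(1 − x) = 174.9693
(173.9194 − 175.9132)·x = 174.9693 − 175.9132
x = -0.9439 / -1.9938 = 0.47342 → 47.342% Xb-174, 52.658% Xb-176.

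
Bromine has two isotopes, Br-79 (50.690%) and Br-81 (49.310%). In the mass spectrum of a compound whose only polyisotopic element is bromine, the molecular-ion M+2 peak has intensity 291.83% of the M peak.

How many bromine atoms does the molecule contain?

With n Br atoms, P(M+2)/P(M) = C(n,1)·p^(n−1)q / p^n = n·q/p = n · 0.49310/0.50690.
n = 2.9183 × 0.50690/0.49310 = 3.00 ≈ 3

3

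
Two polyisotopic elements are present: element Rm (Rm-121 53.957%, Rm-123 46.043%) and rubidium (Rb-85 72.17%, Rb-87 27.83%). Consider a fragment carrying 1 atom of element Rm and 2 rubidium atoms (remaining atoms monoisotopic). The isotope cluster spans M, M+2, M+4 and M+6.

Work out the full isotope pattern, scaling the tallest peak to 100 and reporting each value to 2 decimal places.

Element Rm pattern (n=1): 0.53957 : 0.46043
Rubidium pattern (n=2): 0.52085089 : 0.40169822 : 0.07745089
Convolve the two distributions (both contribute in 2-u steps):
  M: 0.53957×0.52085089 = 0.281036
  M+2: 0.53957×0.40169822 + 0.46043×0.52085089 = 0.456560
  M+4: 0.53957×0.07745089 + 0.46043×0.40169822 = 0.226744
  M+6: 0.46043×0.07745089 = 0.035661
Scale to base peak (0.456560) = 100: 61.56 : 100.00 : 49.66 : 7.81

61.56 : 100.00 : 49.66 : 7.81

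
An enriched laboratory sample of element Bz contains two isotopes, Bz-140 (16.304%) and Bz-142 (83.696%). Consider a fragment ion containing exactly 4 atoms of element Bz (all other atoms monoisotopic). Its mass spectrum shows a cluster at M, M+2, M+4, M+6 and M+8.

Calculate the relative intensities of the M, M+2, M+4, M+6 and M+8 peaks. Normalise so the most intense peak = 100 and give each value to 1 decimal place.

Expanding (0.16304 + 0.83696)^4:
P(M) = 0.16304^4 = 0.000707
P(M+2) = 4 × 0.16304^3 × 0.83696^1 = 0.014509
P(M+4) = 6 × 0.16304^2 × 0.83696^2 = 0.111725
P(M+6) = 4 × 0.16304^1 × 0.83696^3 = 0.382356
P(M+8) = 0.83696^4 = 0.490703
The M+8 peak is largest (0.490703); scaling to 100 gives 0.1 : 3.0 : 22.8 : 77.9 : 100.0.

0.1 : 3.0 : 22.8 : 77.9 : 100.0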